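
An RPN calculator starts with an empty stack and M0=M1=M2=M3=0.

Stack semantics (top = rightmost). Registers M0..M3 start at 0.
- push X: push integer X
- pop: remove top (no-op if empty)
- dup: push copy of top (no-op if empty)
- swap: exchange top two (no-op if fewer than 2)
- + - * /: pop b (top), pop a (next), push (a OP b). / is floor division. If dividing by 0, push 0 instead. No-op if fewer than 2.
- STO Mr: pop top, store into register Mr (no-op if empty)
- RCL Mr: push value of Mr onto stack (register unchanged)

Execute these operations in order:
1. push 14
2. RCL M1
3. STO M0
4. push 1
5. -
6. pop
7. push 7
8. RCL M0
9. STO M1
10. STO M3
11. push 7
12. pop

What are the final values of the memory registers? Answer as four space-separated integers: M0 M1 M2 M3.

After op 1 (push 14): stack=[14] mem=[0,0,0,0]
After op 2 (RCL M1): stack=[14,0] mem=[0,0,0,0]
After op 3 (STO M0): stack=[14] mem=[0,0,0,0]
After op 4 (push 1): stack=[14,1] mem=[0,0,0,0]
After op 5 (-): stack=[13] mem=[0,0,0,0]
After op 6 (pop): stack=[empty] mem=[0,0,0,0]
After op 7 (push 7): stack=[7] mem=[0,0,0,0]
After op 8 (RCL M0): stack=[7,0] mem=[0,0,0,0]
After op 9 (STO M1): stack=[7] mem=[0,0,0,0]
After op 10 (STO M3): stack=[empty] mem=[0,0,0,7]
After op 11 (push 7): stack=[7] mem=[0,0,0,7]
After op 12 (pop): stack=[empty] mem=[0,0,0,7]

Answer: 0 0 0 7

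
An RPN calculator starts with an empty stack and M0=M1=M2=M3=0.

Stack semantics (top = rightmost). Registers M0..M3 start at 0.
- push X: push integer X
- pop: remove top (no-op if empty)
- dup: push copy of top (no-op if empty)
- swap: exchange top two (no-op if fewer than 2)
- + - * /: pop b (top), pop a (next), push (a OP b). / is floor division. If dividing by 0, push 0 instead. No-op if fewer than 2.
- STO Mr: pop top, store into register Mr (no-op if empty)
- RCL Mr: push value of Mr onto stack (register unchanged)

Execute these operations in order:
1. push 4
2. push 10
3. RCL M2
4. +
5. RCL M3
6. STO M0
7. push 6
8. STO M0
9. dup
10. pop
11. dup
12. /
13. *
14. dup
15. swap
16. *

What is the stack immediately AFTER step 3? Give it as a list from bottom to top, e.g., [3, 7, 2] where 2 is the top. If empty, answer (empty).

After op 1 (push 4): stack=[4] mem=[0,0,0,0]
After op 2 (push 10): stack=[4,10] mem=[0,0,0,0]
After op 3 (RCL M2): stack=[4,10,0] mem=[0,0,0,0]

[4, 10, 0]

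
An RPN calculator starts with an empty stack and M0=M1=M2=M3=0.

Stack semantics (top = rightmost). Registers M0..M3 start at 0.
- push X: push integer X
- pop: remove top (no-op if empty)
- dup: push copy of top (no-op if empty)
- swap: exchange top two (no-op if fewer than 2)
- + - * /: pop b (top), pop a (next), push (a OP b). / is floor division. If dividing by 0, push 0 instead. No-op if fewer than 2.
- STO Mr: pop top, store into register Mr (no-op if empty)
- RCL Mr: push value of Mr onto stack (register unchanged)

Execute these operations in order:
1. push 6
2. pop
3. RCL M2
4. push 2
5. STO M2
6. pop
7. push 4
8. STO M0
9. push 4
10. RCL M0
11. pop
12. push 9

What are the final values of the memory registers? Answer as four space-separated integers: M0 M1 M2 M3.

After op 1 (push 6): stack=[6] mem=[0,0,0,0]
After op 2 (pop): stack=[empty] mem=[0,0,0,0]
After op 3 (RCL M2): stack=[0] mem=[0,0,0,0]
After op 4 (push 2): stack=[0,2] mem=[0,0,0,0]
After op 5 (STO M2): stack=[0] mem=[0,0,2,0]
After op 6 (pop): stack=[empty] mem=[0,0,2,0]
After op 7 (push 4): stack=[4] mem=[0,0,2,0]
After op 8 (STO M0): stack=[empty] mem=[4,0,2,0]
After op 9 (push 4): stack=[4] mem=[4,0,2,0]
After op 10 (RCL M0): stack=[4,4] mem=[4,0,2,0]
After op 11 (pop): stack=[4] mem=[4,0,2,0]
After op 12 (push 9): stack=[4,9] mem=[4,0,2,0]

Answer: 4 0 2 0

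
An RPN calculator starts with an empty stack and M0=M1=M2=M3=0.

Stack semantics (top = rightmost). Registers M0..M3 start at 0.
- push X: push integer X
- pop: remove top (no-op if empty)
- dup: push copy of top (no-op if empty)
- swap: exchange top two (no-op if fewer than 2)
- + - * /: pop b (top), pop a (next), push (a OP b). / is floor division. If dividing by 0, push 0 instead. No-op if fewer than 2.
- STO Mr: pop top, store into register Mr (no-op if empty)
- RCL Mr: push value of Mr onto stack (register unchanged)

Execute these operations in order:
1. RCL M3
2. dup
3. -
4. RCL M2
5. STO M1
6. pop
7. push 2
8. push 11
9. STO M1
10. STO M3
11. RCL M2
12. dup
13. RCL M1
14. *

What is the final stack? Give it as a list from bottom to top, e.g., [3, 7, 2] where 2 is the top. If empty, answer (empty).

After op 1 (RCL M3): stack=[0] mem=[0,0,0,0]
After op 2 (dup): stack=[0,0] mem=[0,0,0,0]
After op 3 (-): stack=[0] mem=[0,0,0,0]
After op 4 (RCL M2): stack=[0,0] mem=[0,0,0,0]
After op 5 (STO M1): stack=[0] mem=[0,0,0,0]
After op 6 (pop): stack=[empty] mem=[0,0,0,0]
After op 7 (push 2): stack=[2] mem=[0,0,0,0]
After op 8 (push 11): stack=[2,11] mem=[0,0,0,0]
After op 9 (STO M1): stack=[2] mem=[0,11,0,0]
After op 10 (STO M3): stack=[empty] mem=[0,11,0,2]
After op 11 (RCL M2): stack=[0] mem=[0,11,0,2]
After op 12 (dup): stack=[0,0] mem=[0,11,0,2]
After op 13 (RCL M1): stack=[0,0,11] mem=[0,11,0,2]
After op 14 (*): stack=[0,0] mem=[0,11,0,2]

Answer: [0, 0]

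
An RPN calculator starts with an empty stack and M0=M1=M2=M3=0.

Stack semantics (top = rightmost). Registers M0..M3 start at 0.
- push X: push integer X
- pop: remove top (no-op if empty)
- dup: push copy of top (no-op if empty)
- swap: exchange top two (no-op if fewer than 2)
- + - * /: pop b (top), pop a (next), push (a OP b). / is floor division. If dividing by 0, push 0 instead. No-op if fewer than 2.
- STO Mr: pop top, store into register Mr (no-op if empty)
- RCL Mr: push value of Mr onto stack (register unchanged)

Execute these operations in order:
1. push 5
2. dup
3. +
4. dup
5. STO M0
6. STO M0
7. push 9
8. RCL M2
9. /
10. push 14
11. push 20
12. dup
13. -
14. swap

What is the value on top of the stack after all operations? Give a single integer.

After op 1 (push 5): stack=[5] mem=[0,0,0,0]
After op 2 (dup): stack=[5,5] mem=[0,0,0,0]
After op 3 (+): stack=[10] mem=[0,0,0,0]
After op 4 (dup): stack=[10,10] mem=[0,0,0,0]
After op 5 (STO M0): stack=[10] mem=[10,0,0,0]
After op 6 (STO M0): stack=[empty] mem=[10,0,0,0]
After op 7 (push 9): stack=[9] mem=[10,0,0,0]
After op 8 (RCL M2): stack=[9,0] mem=[10,0,0,0]
After op 9 (/): stack=[0] mem=[10,0,0,0]
After op 10 (push 14): stack=[0,14] mem=[10,0,0,0]
After op 11 (push 20): stack=[0,14,20] mem=[10,0,0,0]
After op 12 (dup): stack=[0,14,20,20] mem=[10,0,0,0]
After op 13 (-): stack=[0,14,0] mem=[10,0,0,0]
After op 14 (swap): stack=[0,0,14] mem=[10,0,0,0]

Answer: 14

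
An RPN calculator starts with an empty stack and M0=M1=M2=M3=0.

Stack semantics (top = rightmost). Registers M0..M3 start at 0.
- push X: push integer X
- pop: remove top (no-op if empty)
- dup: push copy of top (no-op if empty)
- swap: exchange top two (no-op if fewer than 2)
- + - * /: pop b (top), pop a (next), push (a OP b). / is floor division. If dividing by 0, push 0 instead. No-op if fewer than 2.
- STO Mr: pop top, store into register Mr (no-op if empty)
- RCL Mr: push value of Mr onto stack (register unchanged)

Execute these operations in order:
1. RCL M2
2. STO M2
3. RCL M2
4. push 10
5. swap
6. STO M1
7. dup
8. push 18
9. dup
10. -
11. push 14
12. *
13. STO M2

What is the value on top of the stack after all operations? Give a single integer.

Answer: 10

Derivation:
After op 1 (RCL M2): stack=[0] mem=[0,0,0,0]
After op 2 (STO M2): stack=[empty] mem=[0,0,0,0]
After op 3 (RCL M2): stack=[0] mem=[0,0,0,0]
After op 4 (push 10): stack=[0,10] mem=[0,0,0,0]
After op 5 (swap): stack=[10,0] mem=[0,0,0,0]
After op 6 (STO M1): stack=[10] mem=[0,0,0,0]
After op 7 (dup): stack=[10,10] mem=[0,0,0,0]
After op 8 (push 18): stack=[10,10,18] mem=[0,0,0,0]
After op 9 (dup): stack=[10,10,18,18] mem=[0,0,0,0]
After op 10 (-): stack=[10,10,0] mem=[0,0,0,0]
After op 11 (push 14): stack=[10,10,0,14] mem=[0,0,0,0]
After op 12 (*): stack=[10,10,0] mem=[0,0,0,0]
After op 13 (STO M2): stack=[10,10] mem=[0,0,0,0]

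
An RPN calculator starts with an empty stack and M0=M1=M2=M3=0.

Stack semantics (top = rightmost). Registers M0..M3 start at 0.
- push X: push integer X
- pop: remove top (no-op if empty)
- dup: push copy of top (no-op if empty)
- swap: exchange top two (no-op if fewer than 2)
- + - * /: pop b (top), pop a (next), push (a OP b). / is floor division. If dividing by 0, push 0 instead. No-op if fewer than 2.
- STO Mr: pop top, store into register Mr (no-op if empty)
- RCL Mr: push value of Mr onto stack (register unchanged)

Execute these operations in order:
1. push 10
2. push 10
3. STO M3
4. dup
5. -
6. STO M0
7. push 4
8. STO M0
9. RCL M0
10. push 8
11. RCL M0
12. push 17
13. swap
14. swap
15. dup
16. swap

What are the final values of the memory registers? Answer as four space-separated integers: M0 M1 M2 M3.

Answer: 4 0 0 10

Derivation:
After op 1 (push 10): stack=[10] mem=[0,0,0,0]
After op 2 (push 10): stack=[10,10] mem=[0,0,0,0]
After op 3 (STO M3): stack=[10] mem=[0,0,0,10]
After op 4 (dup): stack=[10,10] mem=[0,0,0,10]
After op 5 (-): stack=[0] mem=[0,0,0,10]
After op 6 (STO M0): stack=[empty] mem=[0,0,0,10]
After op 7 (push 4): stack=[4] mem=[0,0,0,10]
After op 8 (STO M0): stack=[empty] mem=[4,0,0,10]
After op 9 (RCL M0): stack=[4] mem=[4,0,0,10]
After op 10 (push 8): stack=[4,8] mem=[4,0,0,10]
After op 11 (RCL M0): stack=[4,8,4] mem=[4,0,0,10]
After op 12 (push 17): stack=[4,8,4,17] mem=[4,0,0,10]
After op 13 (swap): stack=[4,8,17,4] mem=[4,0,0,10]
After op 14 (swap): stack=[4,8,4,17] mem=[4,0,0,10]
After op 15 (dup): stack=[4,8,4,17,17] mem=[4,0,0,10]
After op 16 (swap): stack=[4,8,4,17,17] mem=[4,0,0,10]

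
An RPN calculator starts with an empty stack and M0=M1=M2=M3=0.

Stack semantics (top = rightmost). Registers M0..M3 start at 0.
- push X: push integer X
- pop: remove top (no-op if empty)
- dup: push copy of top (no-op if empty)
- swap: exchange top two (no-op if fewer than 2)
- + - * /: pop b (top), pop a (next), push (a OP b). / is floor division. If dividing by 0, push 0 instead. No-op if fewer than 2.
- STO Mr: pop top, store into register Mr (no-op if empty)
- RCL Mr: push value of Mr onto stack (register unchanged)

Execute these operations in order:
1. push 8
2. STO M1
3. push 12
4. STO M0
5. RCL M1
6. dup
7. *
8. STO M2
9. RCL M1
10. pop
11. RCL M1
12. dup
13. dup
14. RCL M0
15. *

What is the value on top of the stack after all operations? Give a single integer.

Answer: 96

Derivation:
After op 1 (push 8): stack=[8] mem=[0,0,0,0]
After op 2 (STO M1): stack=[empty] mem=[0,8,0,0]
After op 3 (push 12): stack=[12] mem=[0,8,0,0]
After op 4 (STO M0): stack=[empty] mem=[12,8,0,0]
After op 5 (RCL M1): stack=[8] mem=[12,8,0,0]
After op 6 (dup): stack=[8,8] mem=[12,8,0,0]
After op 7 (*): stack=[64] mem=[12,8,0,0]
After op 8 (STO M2): stack=[empty] mem=[12,8,64,0]
After op 9 (RCL M1): stack=[8] mem=[12,8,64,0]
After op 10 (pop): stack=[empty] mem=[12,8,64,0]
After op 11 (RCL M1): stack=[8] mem=[12,8,64,0]
After op 12 (dup): stack=[8,8] mem=[12,8,64,0]
After op 13 (dup): stack=[8,8,8] mem=[12,8,64,0]
After op 14 (RCL M0): stack=[8,8,8,12] mem=[12,8,64,0]
After op 15 (*): stack=[8,8,96] mem=[12,8,64,0]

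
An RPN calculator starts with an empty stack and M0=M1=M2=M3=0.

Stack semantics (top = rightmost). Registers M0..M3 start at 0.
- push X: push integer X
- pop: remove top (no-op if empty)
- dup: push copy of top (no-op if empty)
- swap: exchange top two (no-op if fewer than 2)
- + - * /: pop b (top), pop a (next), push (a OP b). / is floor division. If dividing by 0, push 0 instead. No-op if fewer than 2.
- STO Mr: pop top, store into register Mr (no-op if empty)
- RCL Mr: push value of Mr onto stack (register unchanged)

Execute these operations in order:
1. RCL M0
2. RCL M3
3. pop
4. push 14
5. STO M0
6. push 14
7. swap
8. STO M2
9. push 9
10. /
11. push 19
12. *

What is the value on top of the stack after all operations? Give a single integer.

Answer: 19

Derivation:
After op 1 (RCL M0): stack=[0] mem=[0,0,0,0]
After op 2 (RCL M3): stack=[0,0] mem=[0,0,0,0]
After op 3 (pop): stack=[0] mem=[0,0,0,0]
After op 4 (push 14): stack=[0,14] mem=[0,0,0,0]
After op 5 (STO M0): stack=[0] mem=[14,0,0,0]
After op 6 (push 14): stack=[0,14] mem=[14,0,0,0]
After op 7 (swap): stack=[14,0] mem=[14,0,0,0]
After op 8 (STO M2): stack=[14] mem=[14,0,0,0]
After op 9 (push 9): stack=[14,9] mem=[14,0,0,0]
After op 10 (/): stack=[1] mem=[14,0,0,0]
After op 11 (push 19): stack=[1,19] mem=[14,0,0,0]
After op 12 (*): stack=[19] mem=[14,0,0,0]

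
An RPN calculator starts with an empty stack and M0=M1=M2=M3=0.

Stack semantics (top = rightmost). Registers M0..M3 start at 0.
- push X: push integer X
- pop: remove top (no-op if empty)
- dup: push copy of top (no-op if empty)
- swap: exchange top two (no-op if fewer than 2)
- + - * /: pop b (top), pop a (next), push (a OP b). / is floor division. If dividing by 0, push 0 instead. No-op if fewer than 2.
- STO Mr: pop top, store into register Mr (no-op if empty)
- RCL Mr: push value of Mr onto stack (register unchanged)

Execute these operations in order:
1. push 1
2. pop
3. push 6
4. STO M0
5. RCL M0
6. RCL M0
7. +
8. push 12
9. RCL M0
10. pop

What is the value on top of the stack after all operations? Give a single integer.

After op 1 (push 1): stack=[1] mem=[0,0,0,0]
After op 2 (pop): stack=[empty] mem=[0,0,0,0]
After op 3 (push 6): stack=[6] mem=[0,0,0,0]
After op 4 (STO M0): stack=[empty] mem=[6,0,0,0]
After op 5 (RCL M0): stack=[6] mem=[6,0,0,0]
After op 6 (RCL M0): stack=[6,6] mem=[6,0,0,0]
After op 7 (+): stack=[12] mem=[6,0,0,0]
After op 8 (push 12): stack=[12,12] mem=[6,0,0,0]
After op 9 (RCL M0): stack=[12,12,6] mem=[6,0,0,0]
After op 10 (pop): stack=[12,12] mem=[6,0,0,0]

Answer: 12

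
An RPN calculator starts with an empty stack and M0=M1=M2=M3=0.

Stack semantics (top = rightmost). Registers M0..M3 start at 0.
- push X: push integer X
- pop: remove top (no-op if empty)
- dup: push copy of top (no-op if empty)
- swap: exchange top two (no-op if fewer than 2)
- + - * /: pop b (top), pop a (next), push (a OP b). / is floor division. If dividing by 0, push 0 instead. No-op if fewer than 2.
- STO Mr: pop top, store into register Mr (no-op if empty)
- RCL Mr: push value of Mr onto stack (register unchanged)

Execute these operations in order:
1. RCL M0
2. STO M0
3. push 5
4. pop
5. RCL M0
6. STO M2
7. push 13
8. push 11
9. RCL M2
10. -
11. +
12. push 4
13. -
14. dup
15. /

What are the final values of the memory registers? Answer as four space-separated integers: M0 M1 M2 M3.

After op 1 (RCL M0): stack=[0] mem=[0,0,0,0]
After op 2 (STO M0): stack=[empty] mem=[0,0,0,0]
After op 3 (push 5): stack=[5] mem=[0,0,0,0]
After op 4 (pop): stack=[empty] mem=[0,0,0,0]
After op 5 (RCL M0): stack=[0] mem=[0,0,0,0]
After op 6 (STO M2): stack=[empty] mem=[0,0,0,0]
After op 7 (push 13): stack=[13] mem=[0,0,0,0]
After op 8 (push 11): stack=[13,11] mem=[0,0,0,0]
After op 9 (RCL M2): stack=[13,11,0] mem=[0,0,0,0]
After op 10 (-): stack=[13,11] mem=[0,0,0,0]
After op 11 (+): stack=[24] mem=[0,0,0,0]
After op 12 (push 4): stack=[24,4] mem=[0,0,0,0]
After op 13 (-): stack=[20] mem=[0,0,0,0]
After op 14 (dup): stack=[20,20] mem=[0,0,0,0]
After op 15 (/): stack=[1] mem=[0,0,0,0]

Answer: 0 0 0 0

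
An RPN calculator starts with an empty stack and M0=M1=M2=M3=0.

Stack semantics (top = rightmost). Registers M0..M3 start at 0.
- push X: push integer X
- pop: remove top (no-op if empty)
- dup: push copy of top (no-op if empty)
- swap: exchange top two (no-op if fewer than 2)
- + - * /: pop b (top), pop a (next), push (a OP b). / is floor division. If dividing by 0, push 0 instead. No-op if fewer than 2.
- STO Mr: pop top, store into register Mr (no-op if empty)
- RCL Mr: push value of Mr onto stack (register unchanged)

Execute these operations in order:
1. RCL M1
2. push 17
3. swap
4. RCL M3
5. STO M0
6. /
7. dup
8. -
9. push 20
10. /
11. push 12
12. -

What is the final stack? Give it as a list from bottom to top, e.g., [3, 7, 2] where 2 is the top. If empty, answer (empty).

After op 1 (RCL M1): stack=[0] mem=[0,0,0,0]
After op 2 (push 17): stack=[0,17] mem=[0,0,0,0]
After op 3 (swap): stack=[17,0] mem=[0,0,0,0]
After op 4 (RCL M3): stack=[17,0,0] mem=[0,0,0,0]
After op 5 (STO M0): stack=[17,0] mem=[0,0,0,0]
After op 6 (/): stack=[0] mem=[0,0,0,0]
After op 7 (dup): stack=[0,0] mem=[0,0,0,0]
After op 8 (-): stack=[0] mem=[0,0,0,0]
After op 9 (push 20): stack=[0,20] mem=[0,0,0,0]
After op 10 (/): stack=[0] mem=[0,0,0,0]
After op 11 (push 12): stack=[0,12] mem=[0,0,0,0]
After op 12 (-): stack=[-12] mem=[0,0,0,0]

Answer: [-12]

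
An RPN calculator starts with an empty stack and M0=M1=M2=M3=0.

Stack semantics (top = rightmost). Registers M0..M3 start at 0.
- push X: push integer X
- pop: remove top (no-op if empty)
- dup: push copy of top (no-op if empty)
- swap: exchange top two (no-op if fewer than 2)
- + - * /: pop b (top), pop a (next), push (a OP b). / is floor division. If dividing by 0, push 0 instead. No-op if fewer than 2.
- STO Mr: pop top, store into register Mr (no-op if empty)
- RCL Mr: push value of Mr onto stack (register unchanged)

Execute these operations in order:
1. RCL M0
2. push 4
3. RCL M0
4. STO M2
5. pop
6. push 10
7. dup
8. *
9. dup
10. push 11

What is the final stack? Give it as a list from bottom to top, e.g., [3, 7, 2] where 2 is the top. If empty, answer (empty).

Answer: [0, 100, 100, 11]

Derivation:
After op 1 (RCL M0): stack=[0] mem=[0,0,0,0]
After op 2 (push 4): stack=[0,4] mem=[0,0,0,0]
After op 3 (RCL M0): stack=[0,4,0] mem=[0,0,0,0]
After op 4 (STO M2): stack=[0,4] mem=[0,0,0,0]
After op 5 (pop): stack=[0] mem=[0,0,0,0]
After op 6 (push 10): stack=[0,10] mem=[0,0,0,0]
After op 7 (dup): stack=[0,10,10] mem=[0,0,0,0]
After op 8 (*): stack=[0,100] mem=[0,0,0,0]
After op 9 (dup): stack=[0,100,100] mem=[0,0,0,0]
After op 10 (push 11): stack=[0,100,100,11] mem=[0,0,0,0]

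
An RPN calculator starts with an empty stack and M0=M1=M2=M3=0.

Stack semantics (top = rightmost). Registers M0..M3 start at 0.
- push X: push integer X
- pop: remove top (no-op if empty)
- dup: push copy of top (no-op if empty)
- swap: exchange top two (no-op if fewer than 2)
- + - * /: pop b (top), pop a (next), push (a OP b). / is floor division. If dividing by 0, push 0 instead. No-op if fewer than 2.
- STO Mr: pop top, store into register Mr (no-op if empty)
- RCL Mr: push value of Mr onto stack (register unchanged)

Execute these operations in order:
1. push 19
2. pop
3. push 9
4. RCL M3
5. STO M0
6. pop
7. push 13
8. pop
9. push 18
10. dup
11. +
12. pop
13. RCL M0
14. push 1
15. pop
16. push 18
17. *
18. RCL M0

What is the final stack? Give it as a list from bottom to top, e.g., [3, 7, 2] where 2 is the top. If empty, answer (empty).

After op 1 (push 19): stack=[19] mem=[0,0,0,0]
After op 2 (pop): stack=[empty] mem=[0,0,0,0]
After op 3 (push 9): stack=[9] mem=[0,0,0,0]
After op 4 (RCL M3): stack=[9,0] mem=[0,0,0,0]
After op 5 (STO M0): stack=[9] mem=[0,0,0,0]
After op 6 (pop): stack=[empty] mem=[0,0,0,0]
After op 7 (push 13): stack=[13] mem=[0,0,0,0]
After op 8 (pop): stack=[empty] mem=[0,0,0,0]
After op 9 (push 18): stack=[18] mem=[0,0,0,0]
After op 10 (dup): stack=[18,18] mem=[0,0,0,0]
After op 11 (+): stack=[36] mem=[0,0,0,0]
After op 12 (pop): stack=[empty] mem=[0,0,0,0]
After op 13 (RCL M0): stack=[0] mem=[0,0,0,0]
After op 14 (push 1): stack=[0,1] mem=[0,0,0,0]
After op 15 (pop): stack=[0] mem=[0,0,0,0]
After op 16 (push 18): stack=[0,18] mem=[0,0,0,0]
After op 17 (*): stack=[0] mem=[0,0,0,0]
After op 18 (RCL M0): stack=[0,0] mem=[0,0,0,0]

Answer: [0, 0]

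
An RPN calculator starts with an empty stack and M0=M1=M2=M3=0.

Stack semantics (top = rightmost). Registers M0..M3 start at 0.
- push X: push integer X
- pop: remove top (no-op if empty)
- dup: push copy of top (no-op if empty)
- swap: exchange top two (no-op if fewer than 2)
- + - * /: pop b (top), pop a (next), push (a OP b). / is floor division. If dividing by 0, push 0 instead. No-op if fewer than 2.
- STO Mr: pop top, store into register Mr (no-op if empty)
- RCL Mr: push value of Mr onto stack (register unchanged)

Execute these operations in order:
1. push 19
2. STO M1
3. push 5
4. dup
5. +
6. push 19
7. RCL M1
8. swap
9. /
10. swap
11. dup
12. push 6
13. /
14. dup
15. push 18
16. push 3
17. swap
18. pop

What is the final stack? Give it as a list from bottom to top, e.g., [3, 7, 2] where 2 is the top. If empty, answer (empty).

After op 1 (push 19): stack=[19] mem=[0,0,0,0]
After op 2 (STO M1): stack=[empty] mem=[0,19,0,0]
After op 3 (push 5): stack=[5] mem=[0,19,0,0]
After op 4 (dup): stack=[5,5] mem=[0,19,0,0]
After op 5 (+): stack=[10] mem=[0,19,0,0]
After op 6 (push 19): stack=[10,19] mem=[0,19,0,0]
After op 7 (RCL M1): stack=[10,19,19] mem=[0,19,0,0]
After op 8 (swap): stack=[10,19,19] mem=[0,19,0,0]
After op 9 (/): stack=[10,1] mem=[0,19,0,0]
After op 10 (swap): stack=[1,10] mem=[0,19,0,0]
After op 11 (dup): stack=[1,10,10] mem=[0,19,0,0]
After op 12 (push 6): stack=[1,10,10,6] mem=[0,19,0,0]
After op 13 (/): stack=[1,10,1] mem=[0,19,0,0]
After op 14 (dup): stack=[1,10,1,1] mem=[0,19,0,0]
After op 15 (push 18): stack=[1,10,1,1,18] mem=[0,19,0,0]
After op 16 (push 3): stack=[1,10,1,1,18,3] mem=[0,19,0,0]
After op 17 (swap): stack=[1,10,1,1,3,18] mem=[0,19,0,0]
After op 18 (pop): stack=[1,10,1,1,3] mem=[0,19,0,0]

Answer: [1, 10, 1, 1, 3]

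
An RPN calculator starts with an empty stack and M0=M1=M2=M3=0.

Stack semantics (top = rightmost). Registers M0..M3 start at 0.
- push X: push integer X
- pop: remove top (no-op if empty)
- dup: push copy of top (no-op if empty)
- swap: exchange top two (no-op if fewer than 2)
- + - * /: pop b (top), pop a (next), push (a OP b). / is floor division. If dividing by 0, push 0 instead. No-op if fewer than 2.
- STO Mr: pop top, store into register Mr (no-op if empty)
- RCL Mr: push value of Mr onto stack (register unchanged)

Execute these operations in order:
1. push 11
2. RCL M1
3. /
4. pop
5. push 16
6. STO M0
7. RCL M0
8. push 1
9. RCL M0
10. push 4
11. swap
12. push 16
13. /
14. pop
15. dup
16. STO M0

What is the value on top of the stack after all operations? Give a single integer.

Answer: 4

Derivation:
After op 1 (push 11): stack=[11] mem=[0,0,0,0]
After op 2 (RCL M1): stack=[11,0] mem=[0,0,0,0]
After op 3 (/): stack=[0] mem=[0,0,0,0]
After op 4 (pop): stack=[empty] mem=[0,0,0,0]
After op 5 (push 16): stack=[16] mem=[0,0,0,0]
After op 6 (STO M0): stack=[empty] mem=[16,0,0,0]
After op 7 (RCL M0): stack=[16] mem=[16,0,0,0]
After op 8 (push 1): stack=[16,1] mem=[16,0,0,0]
After op 9 (RCL M0): stack=[16,1,16] mem=[16,0,0,0]
After op 10 (push 4): stack=[16,1,16,4] mem=[16,0,0,0]
After op 11 (swap): stack=[16,1,4,16] mem=[16,0,0,0]
After op 12 (push 16): stack=[16,1,4,16,16] mem=[16,0,0,0]
After op 13 (/): stack=[16,1,4,1] mem=[16,0,0,0]
After op 14 (pop): stack=[16,1,4] mem=[16,0,0,0]
After op 15 (dup): stack=[16,1,4,4] mem=[16,0,0,0]
After op 16 (STO M0): stack=[16,1,4] mem=[4,0,0,0]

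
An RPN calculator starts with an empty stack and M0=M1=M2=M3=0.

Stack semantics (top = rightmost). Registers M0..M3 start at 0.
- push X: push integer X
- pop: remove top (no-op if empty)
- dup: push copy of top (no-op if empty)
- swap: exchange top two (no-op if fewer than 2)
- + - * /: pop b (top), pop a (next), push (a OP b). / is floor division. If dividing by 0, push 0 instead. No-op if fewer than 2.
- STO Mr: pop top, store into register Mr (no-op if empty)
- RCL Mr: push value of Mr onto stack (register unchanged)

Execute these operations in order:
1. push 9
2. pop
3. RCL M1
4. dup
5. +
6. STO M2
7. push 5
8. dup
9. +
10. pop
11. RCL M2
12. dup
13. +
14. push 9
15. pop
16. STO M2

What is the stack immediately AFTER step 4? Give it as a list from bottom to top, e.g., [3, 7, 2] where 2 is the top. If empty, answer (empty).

After op 1 (push 9): stack=[9] mem=[0,0,0,0]
After op 2 (pop): stack=[empty] mem=[0,0,0,0]
After op 3 (RCL M1): stack=[0] mem=[0,0,0,0]
After op 4 (dup): stack=[0,0] mem=[0,0,0,0]

[0, 0]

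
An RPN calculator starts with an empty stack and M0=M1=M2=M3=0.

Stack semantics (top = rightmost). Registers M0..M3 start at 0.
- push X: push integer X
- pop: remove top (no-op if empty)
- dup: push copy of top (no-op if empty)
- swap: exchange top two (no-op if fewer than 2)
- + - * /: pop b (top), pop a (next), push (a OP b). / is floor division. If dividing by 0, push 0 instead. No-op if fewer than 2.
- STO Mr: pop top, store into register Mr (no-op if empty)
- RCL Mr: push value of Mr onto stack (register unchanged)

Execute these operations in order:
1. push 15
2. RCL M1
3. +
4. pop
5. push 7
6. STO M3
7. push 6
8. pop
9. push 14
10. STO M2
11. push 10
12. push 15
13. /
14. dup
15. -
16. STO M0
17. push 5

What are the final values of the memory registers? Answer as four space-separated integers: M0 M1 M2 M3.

Answer: 0 0 14 7

Derivation:
After op 1 (push 15): stack=[15] mem=[0,0,0,0]
After op 2 (RCL M1): stack=[15,0] mem=[0,0,0,0]
After op 3 (+): stack=[15] mem=[0,0,0,0]
After op 4 (pop): stack=[empty] mem=[0,0,0,0]
After op 5 (push 7): stack=[7] mem=[0,0,0,0]
After op 6 (STO M3): stack=[empty] mem=[0,0,0,7]
After op 7 (push 6): stack=[6] mem=[0,0,0,7]
After op 8 (pop): stack=[empty] mem=[0,0,0,7]
After op 9 (push 14): stack=[14] mem=[0,0,0,7]
After op 10 (STO M2): stack=[empty] mem=[0,0,14,7]
After op 11 (push 10): stack=[10] mem=[0,0,14,7]
After op 12 (push 15): stack=[10,15] mem=[0,0,14,7]
After op 13 (/): stack=[0] mem=[0,0,14,7]
After op 14 (dup): stack=[0,0] mem=[0,0,14,7]
After op 15 (-): stack=[0] mem=[0,0,14,7]
After op 16 (STO M0): stack=[empty] mem=[0,0,14,7]
After op 17 (push 5): stack=[5] mem=[0,0,14,7]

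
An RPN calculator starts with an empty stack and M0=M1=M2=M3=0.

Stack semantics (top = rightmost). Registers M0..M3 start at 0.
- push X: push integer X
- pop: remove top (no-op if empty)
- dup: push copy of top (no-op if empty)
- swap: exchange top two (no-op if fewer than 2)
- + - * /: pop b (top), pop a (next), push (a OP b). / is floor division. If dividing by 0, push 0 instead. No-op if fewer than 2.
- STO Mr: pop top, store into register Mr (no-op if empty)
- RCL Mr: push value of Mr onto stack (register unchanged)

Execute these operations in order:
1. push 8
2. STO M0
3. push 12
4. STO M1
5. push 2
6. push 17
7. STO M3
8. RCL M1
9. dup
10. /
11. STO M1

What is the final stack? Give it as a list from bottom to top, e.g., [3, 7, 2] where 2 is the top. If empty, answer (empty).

After op 1 (push 8): stack=[8] mem=[0,0,0,0]
After op 2 (STO M0): stack=[empty] mem=[8,0,0,0]
After op 3 (push 12): stack=[12] mem=[8,0,0,0]
After op 4 (STO M1): stack=[empty] mem=[8,12,0,0]
After op 5 (push 2): stack=[2] mem=[8,12,0,0]
After op 6 (push 17): stack=[2,17] mem=[8,12,0,0]
After op 7 (STO M3): stack=[2] mem=[8,12,0,17]
After op 8 (RCL M1): stack=[2,12] mem=[8,12,0,17]
After op 9 (dup): stack=[2,12,12] mem=[8,12,0,17]
After op 10 (/): stack=[2,1] mem=[8,12,0,17]
After op 11 (STO M1): stack=[2] mem=[8,1,0,17]

Answer: [2]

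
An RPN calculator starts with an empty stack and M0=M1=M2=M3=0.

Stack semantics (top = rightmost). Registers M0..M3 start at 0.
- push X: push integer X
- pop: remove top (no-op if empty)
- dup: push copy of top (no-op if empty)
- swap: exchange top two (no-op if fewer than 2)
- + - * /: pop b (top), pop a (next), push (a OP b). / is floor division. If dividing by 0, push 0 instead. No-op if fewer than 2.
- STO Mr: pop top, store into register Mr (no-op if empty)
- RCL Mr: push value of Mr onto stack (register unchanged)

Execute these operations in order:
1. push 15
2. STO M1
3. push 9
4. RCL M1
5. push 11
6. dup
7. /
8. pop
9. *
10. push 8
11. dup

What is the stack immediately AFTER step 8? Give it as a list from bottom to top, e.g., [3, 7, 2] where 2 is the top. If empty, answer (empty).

After op 1 (push 15): stack=[15] mem=[0,0,0,0]
After op 2 (STO M1): stack=[empty] mem=[0,15,0,0]
After op 3 (push 9): stack=[9] mem=[0,15,0,0]
After op 4 (RCL M1): stack=[9,15] mem=[0,15,0,0]
After op 5 (push 11): stack=[9,15,11] mem=[0,15,0,0]
After op 6 (dup): stack=[9,15,11,11] mem=[0,15,0,0]
After op 7 (/): stack=[9,15,1] mem=[0,15,0,0]
After op 8 (pop): stack=[9,15] mem=[0,15,0,0]

[9, 15]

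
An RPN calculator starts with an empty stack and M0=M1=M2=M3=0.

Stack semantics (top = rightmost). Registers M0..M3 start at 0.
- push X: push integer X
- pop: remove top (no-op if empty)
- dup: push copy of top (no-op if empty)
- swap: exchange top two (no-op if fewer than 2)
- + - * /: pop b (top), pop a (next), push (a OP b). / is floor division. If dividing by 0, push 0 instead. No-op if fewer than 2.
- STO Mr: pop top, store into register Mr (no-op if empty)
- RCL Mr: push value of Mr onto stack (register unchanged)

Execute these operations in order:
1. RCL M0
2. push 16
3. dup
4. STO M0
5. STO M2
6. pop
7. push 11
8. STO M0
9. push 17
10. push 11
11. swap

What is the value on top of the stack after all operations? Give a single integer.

After op 1 (RCL M0): stack=[0] mem=[0,0,0,0]
After op 2 (push 16): stack=[0,16] mem=[0,0,0,0]
After op 3 (dup): stack=[0,16,16] mem=[0,0,0,0]
After op 4 (STO M0): stack=[0,16] mem=[16,0,0,0]
After op 5 (STO M2): stack=[0] mem=[16,0,16,0]
After op 6 (pop): stack=[empty] mem=[16,0,16,0]
After op 7 (push 11): stack=[11] mem=[16,0,16,0]
After op 8 (STO M0): stack=[empty] mem=[11,0,16,0]
After op 9 (push 17): stack=[17] mem=[11,0,16,0]
After op 10 (push 11): stack=[17,11] mem=[11,0,16,0]
After op 11 (swap): stack=[11,17] mem=[11,0,16,0]

Answer: 17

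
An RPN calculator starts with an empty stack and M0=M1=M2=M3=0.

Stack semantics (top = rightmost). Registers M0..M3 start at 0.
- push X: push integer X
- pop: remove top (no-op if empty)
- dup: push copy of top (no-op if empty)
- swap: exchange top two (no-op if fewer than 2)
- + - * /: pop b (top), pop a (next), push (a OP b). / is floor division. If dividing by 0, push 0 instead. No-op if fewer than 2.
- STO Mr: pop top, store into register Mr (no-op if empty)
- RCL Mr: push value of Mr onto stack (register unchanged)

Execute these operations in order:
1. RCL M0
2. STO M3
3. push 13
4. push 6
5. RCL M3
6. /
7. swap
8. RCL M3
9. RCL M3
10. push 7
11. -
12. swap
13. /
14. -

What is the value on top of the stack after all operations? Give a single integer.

After op 1 (RCL M0): stack=[0] mem=[0,0,0,0]
After op 2 (STO M3): stack=[empty] mem=[0,0,0,0]
After op 3 (push 13): stack=[13] mem=[0,0,0,0]
After op 4 (push 6): stack=[13,6] mem=[0,0,0,0]
After op 5 (RCL M3): stack=[13,6,0] mem=[0,0,0,0]
After op 6 (/): stack=[13,0] mem=[0,0,0,0]
After op 7 (swap): stack=[0,13] mem=[0,0,0,0]
After op 8 (RCL M3): stack=[0,13,0] mem=[0,0,0,0]
After op 9 (RCL M3): stack=[0,13,0,0] mem=[0,0,0,0]
After op 10 (push 7): stack=[0,13,0,0,7] mem=[0,0,0,0]
After op 11 (-): stack=[0,13,0,-7] mem=[0,0,0,0]
After op 12 (swap): stack=[0,13,-7,0] mem=[0,0,0,0]
After op 13 (/): stack=[0,13,0] mem=[0,0,0,0]
After op 14 (-): stack=[0,13] mem=[0,0,0,0]

Answer: 13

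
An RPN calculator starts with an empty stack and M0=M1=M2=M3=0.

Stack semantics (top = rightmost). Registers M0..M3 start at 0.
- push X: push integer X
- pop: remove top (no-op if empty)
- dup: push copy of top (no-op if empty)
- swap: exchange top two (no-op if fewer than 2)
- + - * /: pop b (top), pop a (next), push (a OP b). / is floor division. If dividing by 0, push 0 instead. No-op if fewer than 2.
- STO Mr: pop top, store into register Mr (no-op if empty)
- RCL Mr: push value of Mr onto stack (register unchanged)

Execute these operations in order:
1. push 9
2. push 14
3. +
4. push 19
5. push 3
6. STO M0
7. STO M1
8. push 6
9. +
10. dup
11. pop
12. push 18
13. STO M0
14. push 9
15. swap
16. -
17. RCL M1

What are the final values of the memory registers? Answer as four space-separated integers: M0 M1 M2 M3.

After op 1 (push 9): stack=[9] mem=[0,0,0,0]
After op 2 (push 14): stack=[9,14] mem=[0,0,0,0]
After op 3 (+): stack=[23] mem=[0,0,0,0]
After op 4 (push 19): stack=[23,19] mem=[0,0,0,0]
After op 5 (push 3): stack=[23,19,3] mem=[0,0,0,0]
After op 6 (STO M0): stack=[23,19] mem=[3,0,0,0]
After op 7 (STO M1): stack=[23] mem=[3,19,0,0]
After op 8 (push 6): stack=[23,6] mem=[3,19,0,0]
After op 9 (+): stack=[29] mem=[3,19,0,0]
After op 10 (dup): stack=[29,29] mem=[3,19,0,0]
After op 11 (pop): stack=[29] mem=[3,19,0,0]
After op 12 (push 18): stack=[29,18] mem=[3,19,0,0]
After op 13 (STO M0): stack=[29] mem=[18,19,0,0]
After op 14 (push 9): stack=[29,9] mem=[18,19,0,0]
After op 15 (swap): stack=[9,29] mem=[18,19,0,0]
After op 16 (-): stack=[-20] mem=[18,19,0,0]
After op 17 (RCL M1): stack=[-20,19] mem=[18,19,0,0]

Answer: 18 19 0 0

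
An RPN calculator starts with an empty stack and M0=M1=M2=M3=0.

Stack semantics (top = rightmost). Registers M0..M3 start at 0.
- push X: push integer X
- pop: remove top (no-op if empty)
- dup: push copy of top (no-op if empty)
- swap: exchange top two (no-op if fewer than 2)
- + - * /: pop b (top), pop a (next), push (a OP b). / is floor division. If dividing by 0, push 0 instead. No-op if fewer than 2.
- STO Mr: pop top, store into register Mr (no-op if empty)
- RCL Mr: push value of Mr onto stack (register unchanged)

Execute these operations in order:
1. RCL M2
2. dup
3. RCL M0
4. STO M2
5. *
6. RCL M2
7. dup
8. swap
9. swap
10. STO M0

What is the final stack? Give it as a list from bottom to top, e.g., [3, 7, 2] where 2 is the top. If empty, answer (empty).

Answer: [0, 0]

Derivation:
After op 1 (RCL M2): stack=[0] mem=[0,0,0,0]
After op 2 (dup): stack=[0,0] mem=[0,0,0,0]
After op 3 (RCL M0): stack=[0,0,0] mem=[0,0,0,0]
After op 4 (STO M2): stack=[0,0] mem=[0,0,0,0]
After op 5 (*): stack=[0] mem=[0,0,0,0]
After op 6 (RCL M2): stack=[0,0] mem=[0,0,0,0]
After op 7 (dup): stack=[0,0,0] mem=[0,0,0,0]
After op 8 (swap): stack=[0,0,0] mem=[0,0,0,0]
After op 9 (swap): stack=[0,0,0] mem=[0,0,0,0]
After op 10 (STO M0): stack=[0,0] mem=[0,0,0,0]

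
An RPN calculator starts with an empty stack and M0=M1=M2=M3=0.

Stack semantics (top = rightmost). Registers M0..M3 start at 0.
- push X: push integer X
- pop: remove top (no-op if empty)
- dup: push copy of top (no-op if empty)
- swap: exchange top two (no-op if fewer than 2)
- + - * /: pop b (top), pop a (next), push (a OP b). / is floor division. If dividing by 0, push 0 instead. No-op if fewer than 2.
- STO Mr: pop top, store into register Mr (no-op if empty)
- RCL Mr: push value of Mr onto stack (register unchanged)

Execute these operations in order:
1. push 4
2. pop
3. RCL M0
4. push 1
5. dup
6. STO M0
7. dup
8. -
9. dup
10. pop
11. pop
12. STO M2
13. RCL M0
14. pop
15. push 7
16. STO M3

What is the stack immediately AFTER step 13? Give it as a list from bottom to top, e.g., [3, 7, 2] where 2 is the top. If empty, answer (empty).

After op 1 (push 4): stack=[4] mem=[0,0,0,0]
After op 2 (pop): stack=[empty] mem=[0,0,0,0]
After op 3 (RCL M0): stack=[0] mem=[0,0,0,0]
After op 4 (push 1): stack=[0,1] mem=[0,0,0,0]
After op 5 (dup): stack=[0,1,1] mem=[0,0,0,0]
After op 6 (STO M0): stack=[0,1] mem=[1,0,0,0]
After op 7 (dup): stack=[0,1,1] mem=[1,0,0,0]
After op 8 (-): stack=[0,0] mem=[1,0,0,0]
After op 9 (dup): stack=[0,0,0] mem=[1,0,0,0]
After op 10 (pop): stack=[0,0] mem=[1,0,0,0]
After op 11 (pop): stack=[0] mem=[1,0,0,0]
After op 12 (STO M2): stack=[empty] mem=[1,0,0,0]
After op 13 (RCL M0): stack=[1] mem=[1,0,0,0]

[1]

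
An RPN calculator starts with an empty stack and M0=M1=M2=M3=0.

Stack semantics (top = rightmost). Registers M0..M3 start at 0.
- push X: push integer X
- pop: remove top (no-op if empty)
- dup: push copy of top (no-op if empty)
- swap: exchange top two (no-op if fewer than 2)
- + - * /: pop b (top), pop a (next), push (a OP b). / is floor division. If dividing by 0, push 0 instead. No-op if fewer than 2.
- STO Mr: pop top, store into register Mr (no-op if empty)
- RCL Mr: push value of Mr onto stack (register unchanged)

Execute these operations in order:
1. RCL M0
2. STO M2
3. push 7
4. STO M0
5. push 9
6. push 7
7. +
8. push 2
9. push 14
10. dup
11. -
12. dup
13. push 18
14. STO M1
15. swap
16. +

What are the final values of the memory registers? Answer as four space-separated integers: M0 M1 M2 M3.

After op 1 (RCL M0): stack=[0] mem=[0,0,0,0]
After op 2 (STO M2): stack=[empty] mem=[0,0,0,0]
After op 3 (push 7): stack=[7] mem=[0,0,0,0]
After op 4 (STO M0): stack=[empty] mem=[7,0,0,0]
After op 5 (push 9): stack=[9] mem=[7,0,0,0]
After op 6 (push 7): stack=[9,7] mem=[7,0,0,0]
After op 7 (+): stack=[16] mem=[7,0,0,0]
After op 8 (push 2): stack=[16,2] mem=[7,0,0,0]
After op 9 (push 14): stack=[16,2,14] mem=[7,0,0,0]
After op 10 (dup): stack=[16,2,14,14] mem=[7,0,0,0]
After op 11 (-): stack=[16,2,0] mem=[7,0,0,0]
After op 12 (dup): stack=[16,2,0,0] mem=[7,0,0,0]
After op 13 (push 18): stack=[16,2,0,0,18] mem=[7,0,0,0]
After op 14 (STO M1): stack=[16,2,0,0] mem=[7,18,0,0]
After op 15 (swap): stack=[16,2,0,0] mem=[7,18,0,0]
After op 16 (+): stack=[16,2,0] mem=[7,18,0,0]

Answer: 7 18 0 0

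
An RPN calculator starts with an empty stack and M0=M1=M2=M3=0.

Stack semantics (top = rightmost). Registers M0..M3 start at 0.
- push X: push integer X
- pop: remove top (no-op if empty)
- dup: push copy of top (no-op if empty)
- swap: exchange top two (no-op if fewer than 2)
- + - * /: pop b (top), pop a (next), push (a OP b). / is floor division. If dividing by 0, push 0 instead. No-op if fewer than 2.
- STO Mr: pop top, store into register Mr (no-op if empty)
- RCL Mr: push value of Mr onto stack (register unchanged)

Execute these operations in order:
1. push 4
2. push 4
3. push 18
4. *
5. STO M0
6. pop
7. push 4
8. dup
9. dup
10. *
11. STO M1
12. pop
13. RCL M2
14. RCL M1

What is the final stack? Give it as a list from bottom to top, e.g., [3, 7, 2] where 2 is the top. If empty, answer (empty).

After op 1 (push 4): stack=[4] mem=[0,0,0,0]
After op 2 (push 4): stack=[4,4] mem=[0,0,0,0]
After op 3 (push 18): stack=[4,4,18] mem=[0,0,0,0]
After op 4 (*): stack=[4,72] mem=[0,0,0,0]
After op 5 (STO M0): stack=[4] mem=[72,0,0,0]
After op 6 (pop): stack=[empty] mem=[72,0,0,0]
After op 7 (push 4): stack=[4] mem=[72,0,0,0]
After op 8 (dup): stack=[4,4] mem=[72,0,0,0]
After op 9 (dup): stack=[4,4,4] mem=[72,0,0,0]
After op 10 (*): stack=[4,16] mem=[72,0,0,0]
After op 11 (STO M1): stack=[4] mem=[72,16,0,0]
After op 12 (pop): stack=[empty] mem=[72,16,0,0]
After op 13 (RCL M2): stack=[0] mem=[72,16,0,0]
After op 14 (RCL M1): stack=[0,16] mem=[72,16,0,0]

Answer: [0, 16]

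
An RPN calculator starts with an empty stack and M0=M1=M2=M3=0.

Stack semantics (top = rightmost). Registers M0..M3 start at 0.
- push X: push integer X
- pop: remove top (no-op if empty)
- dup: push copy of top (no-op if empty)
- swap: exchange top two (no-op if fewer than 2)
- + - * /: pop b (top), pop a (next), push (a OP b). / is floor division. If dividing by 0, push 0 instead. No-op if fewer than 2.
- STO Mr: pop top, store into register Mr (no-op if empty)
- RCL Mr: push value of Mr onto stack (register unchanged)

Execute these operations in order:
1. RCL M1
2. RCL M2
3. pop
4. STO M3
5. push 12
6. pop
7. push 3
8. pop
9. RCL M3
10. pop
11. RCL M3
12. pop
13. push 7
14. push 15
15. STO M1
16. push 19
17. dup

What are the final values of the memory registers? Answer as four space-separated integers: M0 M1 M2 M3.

After op 1 (RCL M1): stack=[0] mem=[0,0,0,0]
After op 2 (RCL M2): stack=[0,0] mem=[0,0,0,0]
After op 3 (pop): stack=[0] mem=[0,0,0,0]
After op 4 (STO M3): stack=[empty] mem=[0,0,0,0]
After op 5 (push 12): stack=[12] mem=[0,0,0,0]
After op 6 (pop): stack=[empty] mem=[0,0,0,0]
After op 7 (push 3): stack=[3] mem=[0,0,0,0]
After op 8 (pop): stack=[empty] mem=[0,0,0,0]
After op 9 (RCL M3): stack=[0] mem=[0,0,0,0]
After op 10 (pop): stack=[empty] mem=[0,0,0,0]
After op 11 (RCL M3): stack=[0] mem=[0,0,0,0]
After op 12 (pop): stack=[empty] mem=[0,0,0,0]
After op 13 (push 7): stack=[7] mem=[0,0,0,0]
After op 14 (push 15): stack=[7,15] mem=[0,0,0,0]
After op 15 (STO M1): stack=[7] mem=[0,15,0,0]
After op 16 (push 19): stack=[7,19] mem=[0,15,0,0]
After op 17 (dup): stack=[7,19,19] mem=[0,15,0,0]

Answer: 0 15 0 0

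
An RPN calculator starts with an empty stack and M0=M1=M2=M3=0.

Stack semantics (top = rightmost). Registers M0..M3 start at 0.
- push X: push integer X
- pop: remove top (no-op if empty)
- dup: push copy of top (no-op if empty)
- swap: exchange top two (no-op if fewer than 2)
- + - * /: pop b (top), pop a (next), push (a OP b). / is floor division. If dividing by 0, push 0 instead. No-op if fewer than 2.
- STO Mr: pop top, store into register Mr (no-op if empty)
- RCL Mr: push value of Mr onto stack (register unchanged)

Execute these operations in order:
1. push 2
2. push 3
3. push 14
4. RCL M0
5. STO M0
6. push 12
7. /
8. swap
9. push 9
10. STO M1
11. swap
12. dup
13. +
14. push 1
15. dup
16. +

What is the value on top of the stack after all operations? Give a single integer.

Answer: 2

Derivation:
After op 1 (push 2): stack=[2] mem=[0,0,0,0]
After op 2 (push 3): stack=[2,3] mem=[0,0,0,0]
After op 3 (push 14): stack=[2,3,14] mem=[0,0,0,0]
After op 4 (RCL M0): stack=[2,3,14,0] mem=[0,0,0,0]
After op 5 (STO M0): stack=[2,3,14] mem=[0,0,0,0]
After op 6 (push 12): stack=[2,3,14,12] mem=[0,0,0,0]
After op 7 (/): stack=[2,3,1] mem=[0,0,0,0]
After op 8 (swap): stack=[2,1,3] mem=[0,0,0,0]
After op 9 (push 9): stack=[2,1,3,9] mem=[0,0,0,0]
After op 10 (STO M1): stack=[2,1,3] mem=[0,9,0,0]
After op 11 (swap): stack=[2,3,1] mem=[0,9,0,0]
After op 12 (dup): stack=[2,3,1,1] mem=[0,9,0,0]
After op 13 (+): stack=[2,3,2] mem=[0,9,0,0]
After op 14 (push 1): stack=[2,3,2,1] mem=[0,9,0,0]
After op 15 (dup): stack=[2,3,2,1,1] mem=[0,9,0,0]
After op 16 (+): stack=[2,3,2,2] mem=[0,9,0,0]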